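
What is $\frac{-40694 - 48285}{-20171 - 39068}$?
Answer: $\frac{88979}{59239} \approx 1.502$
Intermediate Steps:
$\frac{-40694 - 48285}{-20171 - 39068} = - \frac{88979}{-59239} = \left(-88979\right) \left(- \frac{1}{59239}\right) = \frac{88979}{59239}$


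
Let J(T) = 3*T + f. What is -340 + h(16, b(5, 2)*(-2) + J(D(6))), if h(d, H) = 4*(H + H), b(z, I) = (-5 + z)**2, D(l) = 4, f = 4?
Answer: -212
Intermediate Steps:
J(T) = 4 + 3*T (J(T) = 3*T + 4 = 4 + 3*T)
h(d, H) = 8*H (h(d, H) = 4*(2*H) = 8*H)
-340 + h(16, b(5, 2)*(-2) + J(D(6))) = -340 + 8*((-5 + 5)**2*(-2) + (4 + 3*4)) = -340 + 8*(0**2*(-2) + (4 + 12)) = -340 + 8*(0*(-2) + 16) = -340 + 8*(0 + 16) = -340 + 8*16 = -340 + 128 = -212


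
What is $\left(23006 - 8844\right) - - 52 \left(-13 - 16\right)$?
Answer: $12654$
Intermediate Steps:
$\left(23006 - 8844\right) - - 52 \left(-13 - 16\right) = 14162 - \left(-52\right) \left(-29\right) = 14162 - 1508 = 12654$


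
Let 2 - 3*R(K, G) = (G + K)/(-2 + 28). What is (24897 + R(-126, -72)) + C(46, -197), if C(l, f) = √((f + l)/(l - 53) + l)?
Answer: 971108/39 + √3311/7 ≈ 24908.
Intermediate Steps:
R(K, G) = ⅔ - G/78 - K/78 (R(K, G) = ⅔ - (G + K)/(3*(-2 + 28)) = ⅔ - (G + K)/(3*26) = ⅔ - (G/26 + K/26)/3 = ⅔ + (-G/78 - K/78) = ⅔ - G/78 - K/78)
C(l, f) = √(l + (f + l)/(-53 + l)) (C(l, f) = √((f + l)/(-53 + l) + l) = √(l + (f + l)/(-53 + l)))
(24897 + R(-126, -72)) + C(46, -197) = (24897 + (⅔ - 1/78*(-72) - 1/78*(-126))) + √((-197 + 46 + 46*(-53 + 46))/(-53 + 46)) = (24897 + (⅔ + 12/13 + 21/13)) + √((-197 + 46 + 46*(-7))/(-7)) = (24897 + 125/39) + √(-(-197 + 46 - 322)/7) = 971108/39 + √(-⅐*(-473)) = 971108/39 + √(473/7) = 971108/39 + √3311/7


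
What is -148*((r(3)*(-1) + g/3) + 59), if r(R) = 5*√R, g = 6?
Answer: -9028 + 740*√3 ≈ -7746.3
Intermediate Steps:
-148*((r(3)*(-1) + g/3) + 59) = -148*(((5*√3)*(-1) + 6/3) + 59) = -148*((-5*√3 + 6*(⅓)) + 59) = -148*((-5*√3 + 2) + 59) = -148*((2 - 5*√3) + 59) = -148*(61 - 5*√3) = -9028 + 740*√3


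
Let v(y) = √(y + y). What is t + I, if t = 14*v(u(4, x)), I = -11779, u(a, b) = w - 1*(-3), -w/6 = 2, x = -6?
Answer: -11779 + 42*I*√2 ≈ -11779.0 + 59.397*I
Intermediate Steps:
w = -12 (w = -6*2 = -12)
u(a, b) = -9 (u(a, b) = -12 - 1*(-3) = -12 + 3 = -9)
v(y) = √2*√y (v(y) = √(2*y) = √2*√y)
t = 42*I*√2 (t = 14*(√2*√(-9)) = 14*(√2*(3*I)) = 14*(3*I*√2) = 42*I*√2 ≈ 59.397*I)
t + I = 42*I*√2 - 11779 = -11779 + 42*I*√2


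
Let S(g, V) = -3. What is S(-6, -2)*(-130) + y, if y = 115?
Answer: 505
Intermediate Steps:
S(-6, -2)*(-130) + y = -3*(-130) + 115 = 390 + 115 = 505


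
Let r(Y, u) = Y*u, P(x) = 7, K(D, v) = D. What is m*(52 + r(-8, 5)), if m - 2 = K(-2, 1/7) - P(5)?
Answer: -84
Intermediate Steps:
m = -7 (m = 2 + (-2 - 1*7) = 2 + (-2 - 7) = 2 - 9 = -7)
m*(52 + r(-8, 5)) = -7*(52 - 8*5) = -7*(52 - 40) = -7*12 = -84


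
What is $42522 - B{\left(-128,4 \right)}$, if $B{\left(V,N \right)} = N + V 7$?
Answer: $43414$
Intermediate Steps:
$B{\left(V,N \right)} = N + 7 V$
$42522 - B{\left(-128,4 \right)} = 42522 - \left(4 + 7 \left(-128\right)\right) = 42522 - \left(4 - 896\right) = 42522 - -892 = 42522 + 892 = 43414$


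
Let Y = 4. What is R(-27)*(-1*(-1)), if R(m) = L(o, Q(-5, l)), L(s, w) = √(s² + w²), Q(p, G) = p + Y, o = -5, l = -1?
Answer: √26 ≈ 5.0990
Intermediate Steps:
Q(p, G) = 4 + p (Q(p, G) = p + 4 = 4 + p)
R(m) = √26 (R(m) = √((-5)² + (4 - 5)²) = √(25 + (-1)²) = √(25 + 1) = √26)
R(-27)*(-1*(-1)) = √26*(-1*(-1)) = √26*1 = √26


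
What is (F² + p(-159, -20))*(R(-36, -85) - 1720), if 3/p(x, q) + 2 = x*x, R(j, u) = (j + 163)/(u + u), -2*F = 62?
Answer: -3553197049647/2148715 ≈ -1.6536e+6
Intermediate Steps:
F = -31 (F = -½*62 = -31)
R(j, u) = (163 + j)/(2*u) (R(j, u) = (163 + j)/((2*u)) = (163 + j)*(1/(2*u)) = (163 + j)/(2*u))
p(x, q) = 3/(-2 + x²) (p(x, q) = 3/(-2 + x*x) = 3/(-2 + x²))
(F² + p(-159, -20))*(R(-36, -85) - 1720) = ((-31)² + 3/(-2 + (-159)²))*((½)*(163 - 36)/(-85) - 1720) = (961 + 3/(-2 + 25281))*((½)*(-1/85)*127 - 1720) = (961 + 3/25279)*(-127/170 - 1720) = (961 + 3*(1/25279))*(-292527/170) = (961 + 3/25279)*(-292527/170) = (24293122/25279)*(-292527/170) = -3553197049647/2148715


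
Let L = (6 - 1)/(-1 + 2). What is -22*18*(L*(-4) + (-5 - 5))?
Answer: 11880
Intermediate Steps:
L = 5 (L = 5/1 = 5*1 = 5)
-22*18*(L*(-4) + (-5 - 5)) = -22*18*(5*(-4) + (-5 - 5)) = -396*(-20 - 10) = -396*(-30) = -1*(-11880) = 11880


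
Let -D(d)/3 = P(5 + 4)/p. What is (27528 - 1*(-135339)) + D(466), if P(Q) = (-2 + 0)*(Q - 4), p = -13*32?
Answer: 33876321/208 ≈ 1.6287e+5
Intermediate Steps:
p = -416
P(Q) = 8 - 2*Q (P(Q) = -2*(-4 + Q) = 8 - 2*Q)
D(d) = -15/208 (D(d) = -3*(8 - 2*(5 + 4))/(-416) = -3*(8 - 2*9)*(-1)/416 = -3*(8 - 18)*(-1)/416 = -(-30)*(-1)/416 = -3*5/208 = -15/208)
(27528 - 1*(-135339)) + D(466) = (27528 - 1*(-135339)) - 15/208 = (27528 + 135339) - 15/208 = 162867 - 15/208 = 33876321/208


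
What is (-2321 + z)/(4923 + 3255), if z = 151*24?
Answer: 1303/8178 ≈ 0.15933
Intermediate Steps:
z = 3624
(-2321 + z)/(4923 + 3255) = (-2321 + 3624)/(4923 + 3255) = 1303/8178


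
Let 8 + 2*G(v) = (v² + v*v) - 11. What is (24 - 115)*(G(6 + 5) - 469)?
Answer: 65065/2 ≈ 32533.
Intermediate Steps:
G(v) = -19/2 + v² (G(v) = -4 + ((v² + v*v) - 11)/2 = -4 + ((v² + v²) - 11)/2 = -4 + (2*v² - 11)/2 = -4 + (-11 + 2*v²)/2 = -4 + (-11/2 + v²) = -19/2 + v²)
(24 - 115)*(G(6 + 5) - 469) = (24 - 115)*((-19/2 + (6 + 5)²) - 469) = -91*((-19/2 + 11²) - 469) = -91*((-19/2 + 121) - 469) = -91*(223/2 - 469) = -91*(-715/2) = 65065/2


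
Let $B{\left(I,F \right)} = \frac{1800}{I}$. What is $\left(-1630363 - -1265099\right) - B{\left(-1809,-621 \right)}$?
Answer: $- \frac{73417864}{201} \approx -3.6526 \cdot 10^{5}$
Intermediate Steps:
$\left(-1630363 - -1265099\right) - B{\left(-1809,-621 \right)} = \left(-1630363 - -1265099\right) - \frac{1800}{-1809} = \left(-1630363 + 1265099\right) - 1800 \left(- \frac{1}{1809}\right) = -365264 - - \frac{200}{201} = -365264 + \frac{200}{201} = - \frac{73417864}{201}$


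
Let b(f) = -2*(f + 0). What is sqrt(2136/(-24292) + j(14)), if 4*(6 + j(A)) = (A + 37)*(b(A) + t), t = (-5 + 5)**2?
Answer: I*sqrt(13391165409)/6073 ≈ 19.055*I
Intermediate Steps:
t = 0 (t = 0**2 = 0)
b(f) = -2*f
j(A) = -6 - A*(37 + A)/2 (j(A) = -6 + ((A + 37)*(-2*A + 0))/4 = -6 + ((37 + A)*(-2*A))/4 = -6 + (-2*A*(37 + A))/4 = -6 - A*(37 + A)/2)
sqrt(2136/(-24292) + j(14)) = sqrt(2136/(-24292) + (-6 - 37/2*14 - 1/2*14**2)) = sqrt(2136*(-1/24292) + (-6 - 259 - 1/2*196)) = sqrt(-534/6073 + (-6 - 259 - 98)) = sqrt(-534/6073 - 363) = sqrt(-2205033/6073) = I*sqrt(13391165409)/6073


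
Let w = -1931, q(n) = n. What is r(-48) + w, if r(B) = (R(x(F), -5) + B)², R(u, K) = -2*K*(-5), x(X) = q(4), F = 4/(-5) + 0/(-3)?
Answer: 7673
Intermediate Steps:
F = -⅘ (F = 4*(-⅕) + 0*(-⅓) = -⅘ + 0 = -⅘ ≈ -0.80000)
x(X) = 4
R(u, K) = 10*K
r(B) = (-50 + B)² (r(B) = (10*(-5) + B)² = (-50 + B)²)
r(-48) + w = (-50 - 48)² - 1931 = (-98)² - 1931 = 9604 - 1931 = 7673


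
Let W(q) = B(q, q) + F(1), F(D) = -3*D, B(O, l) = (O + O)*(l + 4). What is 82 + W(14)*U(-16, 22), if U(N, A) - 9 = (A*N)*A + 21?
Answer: -3864632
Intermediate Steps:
U(N, A) = 30 + N*A² (U(N, A) = 9 + ((A*N)*A + 21) = 9 + (N*A² + 21) = 9 + (21 + N*A²) = 30 + N*A²)
B(O, l) = 2*O*(4 + l) (B(O, l) = (2*O)*(4 + l) = 2*O*(4 + l))
W(q) = -3 + 2*q*(4 + q) (W(q) = 2*q*(4 + q) - 3*1 = 2*q*(4 + q) - 3 = -3 + 2*q*(4 + q))
82 + W(14)*U(-16, 22) = 82 + (-3 + 2*14*(4 + 14))*(30 - 16*22²) = 82 + (-3 + 2*14*18)*(30 - 16*484) = 82 + (-3 + 504)*(30 - 7744) = 82 + 501*(-7714) = 82 - 3864714 = -3864632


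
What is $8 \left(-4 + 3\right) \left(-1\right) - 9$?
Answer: $-1$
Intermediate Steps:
$8 \left(-4 + 3\right) \left(-1\right) - 9 = 8 \left(\left(-1\right) \left(-1\right)\right) - 9 = 8 \cdot 1 - 9 = 8 - 9 = -1$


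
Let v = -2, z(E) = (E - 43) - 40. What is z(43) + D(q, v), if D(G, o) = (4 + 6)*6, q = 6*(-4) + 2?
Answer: 20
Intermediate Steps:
z(E) = -83 + E (z(E) = (-43 + E) - 40 = -83 + E)
q = -22 (q = -24 + 2 = -22)
D(G, o) = 60 (D(G, o) = 10*6 = 60)
z(43) + D(q, v) = (-83 + 43) + 60 = -40 + 60 = 20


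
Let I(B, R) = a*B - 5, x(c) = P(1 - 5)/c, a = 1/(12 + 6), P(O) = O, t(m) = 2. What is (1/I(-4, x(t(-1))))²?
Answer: 81/2209 ≈ 0.036668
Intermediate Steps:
a = 1/18 ≈ 0.055556
x(c) = -4/c (x(c) = (1 - 5)/c = -4/c)
I(B, R) = -5 + B/18 (I(B, R) = B/18 - 5 = -5 + B/18)
(1/I(-4, x(t(-1))))² = (1/(-5 + (1/18)*(-4)))² = (1/(-5 - 2/9))² = (1/(-47/9))² = (-9/47)² = 81/2209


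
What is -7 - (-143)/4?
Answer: 115/4 ≈ 28.750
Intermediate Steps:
-7 - (-143)/4 = -7 - 11*(-13/4) = -7 + 143/4 = 115/4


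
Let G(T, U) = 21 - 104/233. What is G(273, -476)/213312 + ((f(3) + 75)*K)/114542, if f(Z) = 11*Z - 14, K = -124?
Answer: -289387213469/2846465831616 ≈ -0.10167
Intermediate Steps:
f(Z) = -14 + 11*Z
G(T, U) = 4789/233 (G(T, U) = 21 - 104/233 = 4789/233)
G(273, -476)/213312 + ((f(3) + 75)*K)/114542 = (4789/233)/213312 + (((-14 + 11*3) + 75)*(-124))/114542 = (4789/233)*(1/213312) + (((-14 + 33) + 75)*(-124))*(1/114542) = 4789/49701696 + ((19 + 75)*(-124))*(1/114542) = 4789/49701696 + (94*(-124))*(1/114542) = 4789/49701696 - 11656*1/114542 = 4789/49701696 - 5828/57271 = -289387213469/2846465831616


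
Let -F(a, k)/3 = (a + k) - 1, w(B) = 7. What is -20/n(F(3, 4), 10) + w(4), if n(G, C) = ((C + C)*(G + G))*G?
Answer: 4535/648 ≈ 6.9985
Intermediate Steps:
F(a, k) = 3 - 3*a - 3*k (F(a, k) = -3*((a + k) - 1) = -3*(-1 + a + k) = 3 - 3*a - 3*k)
n(G, C) = 4*C*G**2 (n(G, C) = ((2*C)*(2*G))*G = (4*C*G)*G = 4*C*G**2)
-20/n(F(3, 4), 10) + w(4) = -20/(4*10*(3 - 3*3 - 3*4)**2) + 7 = -20/(4*10*(3 - 9 - 12)**2) + 7 = -20/(4*10*(-18)**2) + 7 = -20/(4*10*324) + 7 = -20/12960 + 7 = (1/12960)*(-20) + 7 = -1/648 + 7 = 4535/648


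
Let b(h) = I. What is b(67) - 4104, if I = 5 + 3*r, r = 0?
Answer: -4099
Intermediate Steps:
I = 5 (I = 5 + 3*0 = 5 + 0 = 5)
b(h) = 5
b(67) - 4104 = 5 - 4104 = -4099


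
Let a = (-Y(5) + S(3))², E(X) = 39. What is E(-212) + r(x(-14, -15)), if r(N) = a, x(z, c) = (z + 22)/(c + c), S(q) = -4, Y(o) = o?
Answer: 120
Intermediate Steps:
x(z, c) = (22 + z)/(2*c) (x(z, c) = (22 + z)/((2*c)) = (22 + z)*(1/(2*c)) = (22 + z)/(2*c))
a = 81 (a = (-1*5 - 4)² = (-5 - 4)² = (-9)² = 81)
r(N) = 81
E(-212) + r(x(-14, -15)) = 39 + 81 = 120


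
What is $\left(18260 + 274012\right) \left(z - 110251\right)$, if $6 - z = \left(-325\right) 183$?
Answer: $-14838649440$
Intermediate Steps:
$z = 59481$ ($z = 6 - \left(-325\right) 183 = 6 - -59475 = 6 + 59475 = 59481$)
$\left(18260 + 274012\right) \left(z - 110251\right) = \left(18260 + 274012\right) \left(59481 - 110251\right) = 292272 \left(-50770\right) = -14838649440$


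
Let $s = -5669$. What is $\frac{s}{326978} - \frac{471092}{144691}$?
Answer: $- \frac{154856973255}{47310773798} \approx -3.2732$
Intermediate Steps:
$\frac{s}{326978} - \frac{471092}{144691} = - \frac{5669}{326978} - \frac{471092}{144691} = - \frac{154856973255}{47310773798}$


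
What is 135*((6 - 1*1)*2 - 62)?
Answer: -7020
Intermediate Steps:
135*((6 - 1*1)*2 - 62) = 135*((6 - 1)*2 - 62) = 135*(5*2 - 62) = 135*(10 - 62) = 135*(-52) = -7020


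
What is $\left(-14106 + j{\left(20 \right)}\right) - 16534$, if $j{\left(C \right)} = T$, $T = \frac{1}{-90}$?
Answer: $- \frac{2757601}{90} \approx -30640.0$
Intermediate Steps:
$T = - \frac{1}{90} \approx -0.011111$
$j{\left(C \right)} = - \frac{1}{90}$
$\left(-14106 + j{\left(20 \right)}\right) - 16534 = \left(-14106 - \frac{1}{90}\right) - 16534 = - \frac{1269541}{90} - 16534 = - \frac{2757601}{90}$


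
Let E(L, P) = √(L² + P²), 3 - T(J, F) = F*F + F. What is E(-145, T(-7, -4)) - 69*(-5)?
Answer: 345 + √21106 ≈ 490.28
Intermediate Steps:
T(J, F) = 3 - F - F² (T(J, F) = 3 - (F*F + F) = 3 - (F² + F) = 3 - (F + F²) = 3 + (-F - F²) = 3 - F - F²)
E(-145, T(-7, -4)) - 69*(-5) = √((-145)² + (3 - 1*(-4) - 1*(-4)²)²) - 69*(-5) = √(21025 + (3 + 4 - 1*16)²) - 1*(-345) = √(21025 + (3 + 4 - 16)²) + 345 = √(21025 + (-9)²) + 345 = √(21025 + 81) + 345 = √21106 + 345 = 345 + √21106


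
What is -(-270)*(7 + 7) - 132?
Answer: 3648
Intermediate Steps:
-(-270)*(7 + 7) - 132 = -(-270)*14 - 132 = -135*(-28) - 132 = 3780 - 132 = 3648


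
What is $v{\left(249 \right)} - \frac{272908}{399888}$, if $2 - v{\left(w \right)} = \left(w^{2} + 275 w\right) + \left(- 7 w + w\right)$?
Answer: $- \frac{12894456787}{99972} \approx -1.2898 \cdot 10^{5}$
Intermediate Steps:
$v{\left(w \right)} = 2 - w^{2} - 269 w$ ($v{\left(w \right)} = 2 - \left(\left(w^{2} + 275 w\right) + \left(- 7 w + w\right)\right) = 2 - \left(\left(w^{2} + 275 w\right) - 6 w\right) = 2 - \left(w^{2} + 269 w\right) = 2 - w^{2} - 269 w$)
$v{\left(249 \right)} - \frac{272908}{399888} = \left(2 - 249^{2} - 66981\right) - \frac{272908}{399888} = \left(2 - 62001 - 66981\right) - 272908 \cdot \frac{1}{399888} = \left(2 - 62001 - 66981\right) - \frac{68227}{99972} = -128980 - \frac{68227}{99972} = - \frac{12894456787}{99972}$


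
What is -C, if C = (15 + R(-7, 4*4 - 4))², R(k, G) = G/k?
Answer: -8649/49 ≈ -176.51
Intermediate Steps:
C = 8649/49 (C = (15 + (4*4 - 4)/(-7))² = (15 + (16 - 4)*(-⅐))² = (15 + 12*(-⅐))² = (15 - 12/7)² = (93/7)² = 8649/49 ≈ 176.51)
-C = -1*8649/49 = -8649/49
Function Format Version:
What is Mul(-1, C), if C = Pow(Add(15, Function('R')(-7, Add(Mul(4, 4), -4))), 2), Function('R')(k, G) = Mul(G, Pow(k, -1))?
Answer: Rational(-8649, 49) ≈ -176.51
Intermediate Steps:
C = Rational(8649, 49) (C = Pow(Add(15, Mul(Add(Mul(4, 4), -4), Pow(-7, -1))), 2) = Pow(Add(15, Mul(Add(16, -4), Rational(-1, 7))), 2) = Pow(Add(15, Mul(12, Rational(-1, 7))), 2) = Pow(Add(15, Rational(-12, 7)), 2) = Pow(Rational(93, 7), 2) = Rational(8649, 49) ≈ 176.51)
Mul(-1, C) = Mul(-1, Rational(8649, 49)) = Rational(-8649, 49)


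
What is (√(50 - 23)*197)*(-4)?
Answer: -2364*√3 ≈ -4094.6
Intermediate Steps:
(√(50 - 23)*197)*(-4) = (√27*197)*(-4) = ((3*√3)*197)*(-4) = (591*√3)*(-4) = -2364*√3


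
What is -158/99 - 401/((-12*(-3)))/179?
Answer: -117539/70884 ≈ -1.6582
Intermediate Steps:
-158/99 - 401/((-12*(-3)))/179 = -158*1/99 - 401/36*(1/179) = -158/99 - 401*1/36*(1/179) = -158/99 - 401/36*1/179 = -158/99 - 401/6444 = -117539/70884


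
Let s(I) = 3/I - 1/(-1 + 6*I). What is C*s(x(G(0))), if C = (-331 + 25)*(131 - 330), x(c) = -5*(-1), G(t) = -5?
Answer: 4993308/145 ≈ 34437.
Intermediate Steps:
x(c) = 5
s(I) = -1/(-1 + 6*I) + 3/I
C = 60894 (C = -306*(-199) = 60894)
C*s(x(G(0))) = 60894*((-3 + 17*5)/(5*(-1 + 6*5))) = 60894*((-3 + 85)/(5*(-1 + 30))) = 60894*((⅕)*82/29) = 60894*((⅕)*(1/29)*82) = 60894*(82/145) = 4993308/145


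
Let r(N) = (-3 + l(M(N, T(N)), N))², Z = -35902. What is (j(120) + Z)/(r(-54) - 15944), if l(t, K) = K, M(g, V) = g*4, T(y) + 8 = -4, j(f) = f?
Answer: 35782/12695 ≈ 2.8186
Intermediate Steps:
T(y) = -12 (T(y) = -8 - 4 = -12)
M(g, V) = 4*g
r(N) = (-3 + N)²
(j(120) + Z)/(r(-54) - 15944) = (120 - 35902)/((-3 - 54)² - 15944) = -35782/((-57)² - 15944) = -35782/(3249 - 15944) = -35782/(-12695) = -35782*(-1/12695) = 35782/12695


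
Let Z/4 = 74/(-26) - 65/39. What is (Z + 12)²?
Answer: 55696/1521 ≈ 36.618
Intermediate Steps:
Z = -704/39 (Z = 4*(74/(-26) - 65/39) = 4*(74*(-1/26) - 65*1/39) = 4*(-37/13 - 5/3) = 4*(-176/39) = -704/39 ≈ -18.051)
(Z + 12)² = (-704/39 + 12)² = (-236/39)² = 55696/1521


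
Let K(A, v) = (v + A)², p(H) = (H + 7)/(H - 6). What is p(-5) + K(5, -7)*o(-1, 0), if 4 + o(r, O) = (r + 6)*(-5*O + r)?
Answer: -398/11 ≈ -36.182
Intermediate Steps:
p(H) = (7 + H)/(-6 + H)
o(r, O) = -4 + (6 + r)*(r - 5*O) (o(r, O) = -4 + (r + 6)*(-5*O + r) = -4 + (6 + r)*(r - 5*O))
K(A, v) = (A + v)²
p(-5) + K(5, -7)*o(-1, 0) = (7 - 5)/(-6 - 5) + (5 - 7)²*(-4 + (-1)² - 30*0 + 6*(-1) - 5*0*(-1)) = 2/(-11) + (-2)²*(-4 + 1 + 0 - 6 + 0) = -1/11*2 + 4*(-9) = -2/11 - 36 = -398/11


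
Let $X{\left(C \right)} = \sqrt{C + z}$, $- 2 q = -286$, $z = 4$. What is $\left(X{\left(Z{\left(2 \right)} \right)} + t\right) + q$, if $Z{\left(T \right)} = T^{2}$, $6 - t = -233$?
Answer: $382 + 2 \sqrt{2} \approx 384.83$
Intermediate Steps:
$q = 143$ ($q = \left(- \frac{1}{2}\right) \left(-286\right) = 143$)
$t = 239$ ($t = 6 - -233 = 6 + 233 = 239$)
$X{\left(C \right)} = \sqrt{4 + C}$ ($X{\left(C \right)} = \sqrt{C + 4} = \sqrt{4 + C}$)
$\left(X{\left(Z{\left(2 \right)} \right)} + t\right) + q = \left(\sqrt{4 + 2^{2}} + 239\right) + 143 = \left(\sqrt{4 + 4} + 239\right) + 143 = \left(\sqrt{8} + 239\right) + 143 = \left(2 \sqrt{2} + 239\right) + 143 = \left(239 + 2 \sqrt{2}\right) + 143 = 382 + 2 \sqrt{2}$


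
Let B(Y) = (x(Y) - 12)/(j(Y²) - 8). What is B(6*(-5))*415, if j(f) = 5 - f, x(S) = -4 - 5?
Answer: 415/43 ≈ 9.6512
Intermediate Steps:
x(S) = -9
B(Y) = -21/(-3 - Y²) (B(Y) = (-9 - 12)/((5 - Y²) - 8) = -21/(-3 - Y²))
B(6*(-5))*415 = (21/(3 + (6*(-5))²))*415 = (21/(3 + (-30)²))*415 = (21/(3 + 900))*415 = (21/903)*415 = (21*(1/903))*415 = (1/43)*415 = 415/43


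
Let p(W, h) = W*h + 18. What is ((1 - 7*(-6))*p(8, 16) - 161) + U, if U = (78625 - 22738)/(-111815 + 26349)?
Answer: 522739635/85466 ≈ 6116.3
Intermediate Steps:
p(W, h) = 18 + W*h
U = -55887/85466 (U = 55887/(-85466) = 55887*(-1/85466) = -55887/85466 ≈ -0.65391)
((1 - 7*(-6))*p(8, 16) - 161) + U = ((1 - 7*(-6))*(18 + 8*16) - 161) - 55887/85466 = ((1 + 42)*(18 + 128) - 161) - 55887/85466 = (43*146 - 161) - 55887/85466 = (6278 - 161) - 55887/85466 = 6117 - 55887/85466 = 522739635/85466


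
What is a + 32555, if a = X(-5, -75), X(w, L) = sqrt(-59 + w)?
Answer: 32555 + 8*I ≈ 32555.0 + 8.0*I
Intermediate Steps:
a = 8*I (a = sqrt(-59 - 5) = sqrt(-64) = 8*I ≈ 8.0*I)
a + 32555 = 8*I + 32555 = 32555 + 8*I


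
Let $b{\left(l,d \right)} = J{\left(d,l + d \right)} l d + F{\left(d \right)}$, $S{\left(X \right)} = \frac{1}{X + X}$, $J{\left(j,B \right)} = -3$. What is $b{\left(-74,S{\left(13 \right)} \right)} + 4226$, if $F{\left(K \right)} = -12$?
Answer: $\frac{54893}{13} \approx 4222.5$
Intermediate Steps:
$S{\left(X \right)} = \frac{1}{2 X}$
$b{\left(l,d \right)} = -12 - 3 d l$ ($b{\left(l,d \right)} = - 3 l d - 12 = - 3 d l - 12 = -12 - 3 d l$)
$b{\left(-74,S{\left(13 \right)} \right)} + 4226 = \left(-12 - 3 \frac{1}{2 \cdot 13} \left(-74\right)\right) + 4226 = \left(-12 - 3 \cdot \frac{1}{2} \cdot \frac{1}{13} \left(-74\right)\right) + 4226 = \left(-12 - \frac{3}{26} \left(-74\right)\right) + 4226 = \left(-12 + \frac{111}{13}\right) + 4226 = - \frac{45}{13} + 4226 = \frac{54893}{13}$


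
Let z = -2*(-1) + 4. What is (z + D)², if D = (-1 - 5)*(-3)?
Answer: 576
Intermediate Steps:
z = 6 (z = 2 + 4 = 6)
D = 18 (D = -6*(-3) = 18)
(z + D)² = (6 + 18)² = 24² = 576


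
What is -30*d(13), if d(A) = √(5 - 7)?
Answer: -30*I*√2 ≈ -42.426*I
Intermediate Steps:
d(A) = I*√2 (d(A) = √(-2) = I*√2)
-30*d(13) = -30*I*√2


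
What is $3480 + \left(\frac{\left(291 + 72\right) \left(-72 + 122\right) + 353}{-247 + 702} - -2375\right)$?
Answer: $\frac{2682528}{455} \approx 5895.7$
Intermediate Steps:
$3480 + \left(\frac{\left(291 + 72\right) \left(-72 + 122\right) + 353}{-247 + 702} - -2375\right) = 3480 + \left(\frac{363 \cdot 50 + 353}{455} + 2375\right) = 3480 + \left(\left(18150 + 353\right) \frac{1}{455} + 2375\right) = 3480 + \left(18503 \cdot \frac{1}{455} + 2375\right) = 3480 + \left(\frac{18503}{455} + 2375\right) = 3480 + \frac{1099128}{455} = \frac{2682528}{455}$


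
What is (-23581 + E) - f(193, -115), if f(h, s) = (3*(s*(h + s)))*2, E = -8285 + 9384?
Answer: 31338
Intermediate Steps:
E = 1099
f(h, s) = 6*s*(h + s) (f(h, s) = (3*s*(h + s))*2 = 6*s*(h + s))
(-23581 + E) - f(193, -115) = (-23581 + 1099) - 6*(-115)*(193 - 115) = -22482 - 6*(-115)*78 = -22482 - 1*(-53820) = -22482 + 53820 = 31338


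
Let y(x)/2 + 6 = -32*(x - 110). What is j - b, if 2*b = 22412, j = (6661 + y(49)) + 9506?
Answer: 8853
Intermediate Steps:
y(x) = 7028 - 64*x (y(x) = -12 + 2*(-32*(x - 110)) = -12 + 2*(-32*(-110 + x)) = -12 + 2*(3520 - 32*x) = -12 + (7040 - 64*x) = 7028 - 64*x)
j = 20059 (j = (6661 + (7028 - 64*49)) + 9506 = (6661 + (7028 - 3136)) + 9506 = (6661 + 3892) + 9506 = 10553 + 9506 = 20059)
b = 11206 (b = (1/2)*22412 = 11206)
j - b = 20059 - 1*11206 = 20059 - 11206 = 8853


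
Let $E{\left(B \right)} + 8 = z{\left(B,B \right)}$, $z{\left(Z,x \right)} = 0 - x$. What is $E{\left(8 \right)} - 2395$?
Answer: $-2411$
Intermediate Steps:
$z{\left(Z,x \right)} = - x$
$E{\left(B \right)} = -8 - B$
$E{\left(8 \right)} - 2395 = \left(-8 - 8\right) - 2395 = -16 - 2395 = -2411$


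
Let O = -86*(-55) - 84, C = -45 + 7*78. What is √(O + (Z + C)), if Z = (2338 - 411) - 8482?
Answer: 8*I*√22 ≈ 37.523*I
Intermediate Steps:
Z = -6555 (Z = 1927 - 8482 = -6555)
C = 501 (C = -45 + 546 = 501)
O = 4646 (O = 4730 - 84 = 4646)
√(O + (Z + C)) = √(4646 + (-6555 + 501)) = √(4646 - 6054) = √(-1408) = 8*I*√22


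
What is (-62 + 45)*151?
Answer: -2567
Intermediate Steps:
(-62 + 45)*151 = -17*151 = -2567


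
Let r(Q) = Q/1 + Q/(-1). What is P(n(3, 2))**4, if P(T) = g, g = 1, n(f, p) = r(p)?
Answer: 1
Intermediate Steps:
r(Q) = 0 (r(Q) = Q*1 + Q*(-1) = Q - Q = 0)
n(f, p) = 0
P(T) = 1
P(n(3, 2))**4 = 1**4 = 1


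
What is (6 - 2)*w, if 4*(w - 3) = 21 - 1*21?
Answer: 12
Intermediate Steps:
w = 3 (w = 3 + (21 - 1*21)/4 = 3 + (21 - 21)/4 = 3 + (1/4)*0 = 3 + 0 = 3)
(6 - 2)*w = (6 - 2)*3 = 4*3 = 12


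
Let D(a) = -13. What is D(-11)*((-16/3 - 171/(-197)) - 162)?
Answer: 1278953/591 ≈ 2164.0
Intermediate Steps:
D(-11)*((-16/3 - 171/(-197)) - 162) = -13*((-16/3 - 171/(-197)) - 162) = -13*((-16*⅓ - 171*(-1/197)) - 162) = -13*((-16/3 + 171/197) - 162) = -13*(-2639/591 - 162) = -13*(-98381/591) = 1278953/591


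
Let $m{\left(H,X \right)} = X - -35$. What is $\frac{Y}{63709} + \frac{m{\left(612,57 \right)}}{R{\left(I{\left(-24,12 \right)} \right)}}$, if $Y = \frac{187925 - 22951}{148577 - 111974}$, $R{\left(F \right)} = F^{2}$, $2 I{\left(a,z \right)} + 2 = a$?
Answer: $\frac{214566409090}{394097949063} \approx 0.54445$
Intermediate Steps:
$I{\left(a,z \right)} = -1 + \frac{a}{2}$
$m{\left(H,X \right)} = 35 + X$ ($m{\left(H,X \right)} = X + 35 = 35 + X$)
$Y = \frac{164974}{36603} \approx 4.5071$
$\frac{Y}{63709} + \frac{m{\left(612,57 \right)}}{R{\left(I{\left(-24,12 \right)} \right)}} = \frac{164974}{36603 \cdot 63709} + \frac{35 + 57}{\left(-1 + \frac{1}{2} \left(-24\right)\right)^{2}} = \frac{164974}{36603} \cdot \frac{1}{63709} + \frac{92}{\left(-1 - 12\right)^{2}} = \frac{164974}{2331940527} + \frac{92}{\left(-13\right)^{2}} = \frac{164974}{2331940527} + \frac{92}{169} = \frac{214566409090}{394097949063}$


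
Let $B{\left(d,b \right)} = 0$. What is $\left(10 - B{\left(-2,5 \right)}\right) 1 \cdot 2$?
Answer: $20$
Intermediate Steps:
$\left(10 - B{\left(-2,5 \right)}\right) 1 \cdot 2 = \left(10 - 0\right) 1 \cdot 2 = \left(10 + 0\right) 2 = 10 \cdot 2 = 20$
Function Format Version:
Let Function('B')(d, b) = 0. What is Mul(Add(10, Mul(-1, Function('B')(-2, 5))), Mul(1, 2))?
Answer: 20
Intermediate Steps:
Mul(Add(10, Mul(-1, Function('B')(-2, 5))), Mul(1, 2)) = Mul(Add(10, Mul(-1, 0)), Mul(1, 2)) = Mul(Add(10, 0), 2) = Mul(10, 2) = 20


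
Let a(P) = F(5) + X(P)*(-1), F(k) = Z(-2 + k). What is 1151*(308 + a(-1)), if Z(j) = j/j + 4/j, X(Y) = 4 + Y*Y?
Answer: 1054316/3 ≈ 3.5144e+5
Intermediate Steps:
X(Y) = 4 + Y²
Z(j) = 1 + 4/j
F(k) = (2 + k)/(-2 + k) (F(k) = (4 + (-2 + k))/(-2 + k) = (2 + k)/(-2 + k))
a(P) = -5/3 - P² (a(P) = (2 + 5)/(-2 + 5) + (4 + P²)*(-1) = 7/3 + (-4 - P²) = -5/3 - P²)
1151*(308 + a(-1)) = 1151*(308 + (-5/3 - 1*(-1)²)) = 1151*(308 + (-5/3 - 1*1)) = 1151*(308 + (-5/3 - 1)) = 1151*(308 - 8/3) = 1151*(916/3) = 1054316/3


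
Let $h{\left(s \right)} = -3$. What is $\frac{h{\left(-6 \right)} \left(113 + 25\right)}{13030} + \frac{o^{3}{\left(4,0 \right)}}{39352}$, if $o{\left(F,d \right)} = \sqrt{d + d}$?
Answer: $- \frac{207}{6515} \approx -0.031773$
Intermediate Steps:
$o{\left(F,d \right)} = \sqrt{2} \sqrt{d}$ ($o{\left(F,d \right)} = \sqrt{2 d} = \sqrt{2} \sqrt{d}$)
$\frac{h{\left(-6 \right)} \left(113 + 25\right)}{13030} + \frac{o^{3}{\left(4,0 \right)}}{39352} = \frac{\left(-3\right) \left(113 + 25\right)}{13030} + \frac{\left(\sqrt{2} \sqrt{0}\right)^{3}}{39352} = \left(-3\right) 138 \cdot \frac{1}{13030} + \left(\sqrt{2} \cdot 0\right)^{3} \cdot \frac{1}{39352} = \left(-414\right) \frac{1}{13030} + 0^{3} \cdot \frac{1}{39352} = - \frac{207}{6515} + 0 \cdot \frac{1}{39352} = - \frac{207}{6515} + 0 = - \frac{207}{6515}$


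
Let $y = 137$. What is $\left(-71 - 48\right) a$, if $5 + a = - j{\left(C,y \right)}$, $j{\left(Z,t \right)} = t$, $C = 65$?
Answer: $16898$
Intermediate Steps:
$a = -142$ ($a = -5 - 137 = -142$)
$\left(-71 - 48\right) a = \left(-71 - 48\right) \left(-142\right) = \left(-119\right) \left(-142\right) = 16898$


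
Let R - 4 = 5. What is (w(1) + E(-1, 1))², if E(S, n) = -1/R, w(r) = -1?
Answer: 100/81 ≈ 1.2346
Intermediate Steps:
R = 9 (R = 4 + 5 = 9)
E(S, n) = -⅑ (E(S, n) = -1/9 = -1*⅑ = -⅑)
(w(1) + E(-1, 1))² = (-1 - ⅑)² = (-10/9)² = 100/81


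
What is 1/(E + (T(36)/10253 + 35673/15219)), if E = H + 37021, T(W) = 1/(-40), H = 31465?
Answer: 2080538760/142492654249207 ≈ 1.4601e-5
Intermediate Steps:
T(W) = -1/40
E = 68486 (E = 31465 + 37021 = 68486)
1/(E + (T(36)/10253 + 35673/15219)) = 1/(68486 + (-1/40/10253 + 35673/15219)) = 1/(68486 + (-1/40*1/10253 + 35673*(1/15219))) = 1/(68486 + (-1/410120 + 11891/5073)) = 1/(68486 + 4876731847/2080538760) = 1/(142492654249207/2080538760) = 2080538760/142492654249207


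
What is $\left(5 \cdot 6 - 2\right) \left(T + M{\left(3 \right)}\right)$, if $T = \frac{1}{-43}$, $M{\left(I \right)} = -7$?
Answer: $- \frac{8456}{43} \approx -196.65$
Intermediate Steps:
$T = - \frac{1}{43} \approx -0.023256$
$\left(5 \cdot 6 - 2\right) \left(T + M{\left(3 \right)}\right) = \left(5 \cdot 6 - 2\right) \left(- \frac{1}{43} - 7\right) = \left(30 - 2\right) \left(- \frac{302}{43}\right) = 28 \left(- \frac{302}{43}\right) = - \frac{8456}{43}$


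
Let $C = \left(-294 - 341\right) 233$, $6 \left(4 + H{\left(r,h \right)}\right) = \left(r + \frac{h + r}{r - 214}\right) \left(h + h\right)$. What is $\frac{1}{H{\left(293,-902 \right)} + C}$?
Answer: $- \frac{237}{55395559} \approx -4.2783 \cdot 10^{-6}$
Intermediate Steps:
$H{\left(r,h \right)} = -4 + \frac{h \left(r + \frac{h + r}{-214 + r}\right)}{3}$ ($H{\left(r,h \right)} = -4 + \frac{\left(r + \frac{h + r}{r - 214}\right) \left(h + h\right)}{6} = -4 + \frac{\left(r + \frac{h + r}{-214 + r}\right) 2 h}{6} = -4 + \frac{2 h \left(r + \frac{h + r}{-214 + r}\right)}{6} = -4 + \frac{h \left(r + \frac{h + r}{-214 + r}\right)}{3}$)
$C = -147955$ ($C = \left(-635\right) 233 = -147955$)
$\frac{1}{H{\left(293,-902 \right)} + C} = \frac{1}{\frac{2568 + \left(-902\right)^{2} - 3516 - 902 \cdot 293^{2} - \left(-192126\right) 293}{3 \left(-214 + 293\right)} - 147955} = \frac{1}{\frac{2568 + 813604 - 3516 - 77435798 + 56292918}{3 \cdot 79} - 147955} = \frac{1}{\frac{1}{3} \cdot \frac{1}{79} \left(2568 + 813604 - 3516 - 77435798 + 56292918\right) - 147955} = \frac{1}{\frac{1}{3} \cdot \frac{1}{79} \left(-20330224\right) - 147955} = \frac{1}{- \frac{20330224}{237} - 147955} = \frac{1}{- \frac{55395559}{237}} = - \frac{237}{55395559}$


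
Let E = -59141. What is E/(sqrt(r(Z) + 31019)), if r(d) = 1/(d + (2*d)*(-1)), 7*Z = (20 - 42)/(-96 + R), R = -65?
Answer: -59141*sqrt(185042)/75699 ≈ -336.07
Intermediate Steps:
Z = 22/1127 (Z = ((20 - 42)/(-96 - 65))/7 = (-22/(-161))/7 = (-22*(-1/161))/7 = (1/7)*(22/161) = 22/1127 ≈ 0.019521)
r(d) = -1/d (r(d) = 1/(d - 2*d) = 1/(-d) = -1/d)
E/(sqrt(r(Z) + 31019)) = -59141/sqrt(-1/22/1127 + 31019) = -59141/sqrt(-1*1127/22 + 31019) = -59141/sqrt(-1127/22 + 31019) = -59141*sqrt(185042)/75699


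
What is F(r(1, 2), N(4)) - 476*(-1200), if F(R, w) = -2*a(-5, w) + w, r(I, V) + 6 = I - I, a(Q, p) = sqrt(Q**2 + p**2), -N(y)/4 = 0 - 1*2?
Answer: 571208 - 2*sqrt(89) ≈ 5.7119e+5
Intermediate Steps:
N(y) = 8 (N(y) = -4*(0 - 1*2) = -4*(0 - 2) = -4*(-2) = 8)
r(I, V) = -6 (r(I, V) = -6 + (I - I) = -6 + 0 = -6)
F(R, w) = w - 2*sqrt(25 + w**2) (F(R, w) = -2*sqrt((-5)**2 + w**2) + w = -2*sqrt(25 + w**2) + w = w - 2*sqrt(25 + w**2))
F(r(1, 2), N(4)) - 476*(-1200) = (8 - 2*sqrt(25 + 8**2)) - 476*(-1200) = (8 - 2*sqrt(25 + 64)) + 571200 = (8 - 2*sqrt(89)) + 571200 = 571208 - 2*sqrt(89)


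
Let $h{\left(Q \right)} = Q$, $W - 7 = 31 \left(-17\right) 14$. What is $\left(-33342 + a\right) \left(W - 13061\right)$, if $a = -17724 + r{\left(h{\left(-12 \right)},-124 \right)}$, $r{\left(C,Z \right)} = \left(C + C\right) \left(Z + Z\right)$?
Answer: $921769248$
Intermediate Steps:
$W = -7371$ ($W = 7 + 31 \left(-17\right) 14 = 7 - 7378 = -7371$)
$r{\left(C,Z \right)} = 4 C Z$ ($r{\left(C,Z \right)} = 2 C 2 Z = 4 C Z$)
$a = -11772$ ($a = -17724 + 4 \left(-12\right) \left(-124\right) = -17724 + 5952 = -11772$)
$\left(-33342 + a\right) \left(W - 13061\right) = \left(-33342 - 11772\right) \left(-7371 - 13061\right) = \left(-45114\right) \left(-20432\right) = 921769248$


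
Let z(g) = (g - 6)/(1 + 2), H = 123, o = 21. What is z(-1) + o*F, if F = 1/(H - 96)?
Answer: -14/9 ≈ -1.5556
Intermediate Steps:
z(g) = -2 + g/3 (z(g) = (-6 + g)/3 = (-6 + g)*(⅓) = -2 + g/3)
F = 1/27 (F = 1/(123 - 96) = 1/27 ≈ 0.037037)
z(-1) + o*F = (-2 + (⅓)*(-1)) + 21*(1/27) = (-2 - ⅓) + 7/9 = -7/3 + 7/9 = -14/9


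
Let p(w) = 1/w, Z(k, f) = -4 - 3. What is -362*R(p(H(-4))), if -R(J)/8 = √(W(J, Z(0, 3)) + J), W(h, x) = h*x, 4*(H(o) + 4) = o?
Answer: 2896*√30/5 ≈ 3172.4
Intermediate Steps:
Z(k, f) = -7
H(o) = -4 + o/4
R(J) = -8*√6*√(-J) (R(J) = -8*√(J*(-7) + J) = -8*√(-7*J + J) = -8*√6*√(-J))
-362*R(p(H(-4))) = -(-2896)*√6*√(-1/(-4 + (¼)*(-4))) = -(-2896)*√6*√(-1/(-4 - 1)) = -(-2896)*√6*√(-1/(-5)) = -(-2896)*√6*√(-1*(-⅕)) = -(-2896)*√6*√(⅕) = -(-2896)*√6*√5/5 = -(-2896)*√30/5 = 2896*√30/5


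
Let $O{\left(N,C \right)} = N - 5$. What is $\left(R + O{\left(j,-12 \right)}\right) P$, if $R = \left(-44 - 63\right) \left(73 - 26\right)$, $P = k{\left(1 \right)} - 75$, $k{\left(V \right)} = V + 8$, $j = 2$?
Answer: $332112$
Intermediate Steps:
$O{\left(N,C \right)} = -5 + N$
$k{\left(V \right)} = 8 + V$
$P = -66$ ($P = \left(8 + 1\right) - 75 = 9 - 75 = -66$)
$R = -5029$ ($R = \left(-107\right) 47 = -5029$)
$\left(R + O{\left(j,-12 \right)}\right) P = \left(-5029 + \left(-5 + 2\right)\right) \left(-66\right) = \left(-5029 - 3\right) \left(-66\right) = \left(-5032\right) \left(-66\right) = 332112$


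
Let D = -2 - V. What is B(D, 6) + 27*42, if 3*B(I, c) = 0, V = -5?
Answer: 1134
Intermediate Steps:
D = 3 (D = -2 - 1*(-5) = -2 + 5 = 3)
B(I, c) = 0 (B(I, c) = (1/3)*0 = 0)
B(D, 6) + 27*42 = 0 + 27*42 = 0 + 1134 = 1134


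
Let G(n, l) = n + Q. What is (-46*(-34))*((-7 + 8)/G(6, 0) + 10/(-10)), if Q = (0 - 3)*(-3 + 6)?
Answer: -6256/3 ≈ -2085.3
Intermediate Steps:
Q = -9 (Q = -3*3 = -9)
G(n, l) = -9 + n (G(n, l) = n - 9 = -9 + n)
(-46*(-34))*((-7 + 8)/G(6, 0) + 10/(-10)) = (-46*(-34))*((-7 + 8)/(-9 + 6) + 10/(-10)) = 1564*(1/(-3) + 10*(-1/10)) = 1564*(1*(-1/3) - 1) = 1564*(-1/3 - 1) = 1564*(-4/3) = -6256/3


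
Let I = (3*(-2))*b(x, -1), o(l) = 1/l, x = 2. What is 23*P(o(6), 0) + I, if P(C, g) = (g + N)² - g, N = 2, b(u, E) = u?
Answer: 80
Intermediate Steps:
P(C, g) = (2 + g)² - g (P(C, g) = (g + 2)² - g = (2 + g)² - g)
I = -12 (I = (3*(-2))*2 = -6*2 = -12)
23*P(o(6), 0) + I = 23*((2 + 0)² - 1*0) - 12 = 23*(2² + 0) - 12 = 23*(4 + 0) - 12 = 23*4 - 12 = 92 - 12 = 80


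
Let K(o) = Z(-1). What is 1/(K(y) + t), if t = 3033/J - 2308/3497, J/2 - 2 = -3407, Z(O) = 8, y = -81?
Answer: 7938190/54730893 ≈ 0.14504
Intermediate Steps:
J = -6810 (J = 4 + 2*(-3407) = 4 - 6814 = -6810)
K(o) = 8
t = -8774627/7938190 (t = 3033/(-6810) - 2308/3497 = 3033*(-1/6810) - 2308*1/3497 = -1011/2270 - 2308/3497 = -8774627/7938190 ≈ -1.1054)
1/(K(y) + t) = 1/(8 - 8774627/7938190) = 1/(54730893/7938190) = 7938190/54730893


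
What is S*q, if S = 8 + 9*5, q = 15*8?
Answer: 6360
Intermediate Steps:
q = 120
S = 53 (S = 8 + 45 = 53)
S*q = 53*120 = 6360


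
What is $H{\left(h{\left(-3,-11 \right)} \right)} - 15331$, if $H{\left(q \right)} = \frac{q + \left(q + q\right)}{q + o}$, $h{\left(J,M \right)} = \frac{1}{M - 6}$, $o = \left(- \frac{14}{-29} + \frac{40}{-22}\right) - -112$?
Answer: $- \frac{9195764722}{599815} \approx -15331.0$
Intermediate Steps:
$o = \frac{35302}{319}$ ($o = \left(\left(-14\right) \left(- \frac{1}{29}\right) + 40 \left(- \frac{1}{22}\right)\right) + 112 = \left(\frac{14}{29} - \frac{20}{11}\right) + 112 = - \frac{426}{319} + 112 = \frac{35302}{319} \approx 110.66$)
$h{\left(J,M \right)} = \frac{1}{-6 + M}$
$H{\left(q \right)} = \frac{3 q}{\frac{35302}{319} + q}$ ($H{\left(q \right)} = \frac{q + \left(q + q\right)}{q + \frac{35302}{319}} = \frac{q + 2 q}{\frac{35302}{319} + q} = \frac{3 q}{\frac{35302}{319} + q}$)
$H{\left(h{\left(-3,-11 \right)} \right)} - 15331 = \frac{957}{\left(-6 - 11\right) \left(35302 + \frac{319}{-6 - 11}\right)} - 15331 = \frac{957}{\left(-17\right) \left(35302 + \frac{319}{-17}\right)} - 15331 = 957 \left(- \frac{1}{17}\right) \frac{1}{35302 + 319 \left(- \frac{1}{17}\right)} - 15331 = 957 \left(- \frac{1}{17}\right) \frac{1}{35302 - \frac{319}{17}} - 15331 = 957 \left(- \frac{1}{17}\right) \frac{1}{\frac{599815}{17}} - 15331 = 957 \left(- \frac{1}{17}\right) \frac{17}{599815} - 15331 = - \frac{957}{599815} - 15331 = - \frac{9195764722}{599815}$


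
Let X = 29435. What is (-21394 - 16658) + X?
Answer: -8617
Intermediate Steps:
(-21394 - 16658) + X = (-21394 - 16658) + 29435 = -38052 + 29435 = -8617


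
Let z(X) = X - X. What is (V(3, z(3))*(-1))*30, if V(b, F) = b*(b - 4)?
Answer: 90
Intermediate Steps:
z(X) = 0
V(b, F) = b*(-4 + b)
(V(3, z(3))*(-1))*30 = ((3*(-4 + 3))*(-1))*30 = ((3*(-1))*(-1))*30 = -3*(-1)*30 = 3*30 = 90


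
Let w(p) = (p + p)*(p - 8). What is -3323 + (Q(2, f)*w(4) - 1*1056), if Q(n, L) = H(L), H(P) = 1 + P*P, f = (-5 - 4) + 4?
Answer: -5211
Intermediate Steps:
f = -5 (f = -9 + 4 = -5)
H(P) = 1 + P²
w(p) = 2*p*(-8 + p) (w(p) = (2*p)*(-8 + p) = 2*p*(-8 + p))
Q(n, L) = 1 + L²
-3323 + (Q(2, f)*w(4) - 1*1056) = -3323 + ((1 + (-5)²)*(2*4*(-8 + 4)) - 1*1056) = -3323 + ((1 + 25)*(2*4*(-4)) - 1056) = -3323 + (26*(-32) - 1056) = -3323 + (-832 - 1056) = -3323 - 1888 = -5211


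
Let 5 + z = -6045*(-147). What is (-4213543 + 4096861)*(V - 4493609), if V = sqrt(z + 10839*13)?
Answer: 524323285338 - 116682*sqrt(1029517) ≈ 5.2421e+11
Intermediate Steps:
z = 888610 (z = -5 - 6045*(-147) = -5 + 888615 = 888610)
V = sqrt(1029517) (V = sqrt(888610 + 10839*13) = sqrt(888610 + 140907) = sqrt(1029517) ≈ 1014.7)
(-4213543 + 4096861)*(V - 4493609) = (-4213543 + 4096861)*(sqrt(1029517) - 4493609) = -116682*(-4493609 + sqrt(1029517)) = 524323285338 - 116682*sqrt(1029517)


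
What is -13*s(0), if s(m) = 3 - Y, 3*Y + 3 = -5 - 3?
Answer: -260/3 ≈ -86.667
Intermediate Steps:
Y = -11/3 (Y = -1 + (-5 - 3)/3 = -1 + (⅓)*(-8) = -1 - 8/3 = -11/3 ≈ -3.6667)
s(m) = 20/3 (s(m) = 3 - 1*(-11/3) = 3 + 11/3 = 20/3)
-13*s(0) = -13*20/3 = -260/3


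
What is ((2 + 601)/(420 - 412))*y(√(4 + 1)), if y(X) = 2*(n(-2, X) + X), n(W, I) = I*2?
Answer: 1809*√5/4 ≈ 1011.3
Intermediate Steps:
n(W, I) = 2*I
y(X) = 6*X (y(X) = 2*(2*X + X) = 2*(3*X) = 6*X)
((2 + 601)/(420 - 412))*y(√(4 + 1)) = ((2 + 601)/(420 - 412))*(6*√(4 + 1)) = (603/8)*(6*√5) = (603*(⅛))*(6*√5) = 603*(6*√5)/8 = 1809*√5/4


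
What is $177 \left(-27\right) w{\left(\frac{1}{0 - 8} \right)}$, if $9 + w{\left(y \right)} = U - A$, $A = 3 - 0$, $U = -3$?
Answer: $71685$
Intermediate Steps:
$A = 3$ ($A = 3 + 0 = 3$)
$w{\left(y \right)} = -15$ ($w{\left(y \right)} = -9 - 6 = -15$)
$177 \left(-27\right) w{\left(\frac{1}{0 - 8} \right)} = 177 \left(-27\right) \left(-15\right) = \left(-4779\right) \left(-15\right) = 71685$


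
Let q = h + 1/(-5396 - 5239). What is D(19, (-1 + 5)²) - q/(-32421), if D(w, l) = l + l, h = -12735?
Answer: 10898077994/344797335 ≈ 31.607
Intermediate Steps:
D(w, l) = 2*l
q = -135436726/10635 (q = -12735 + 1/(-5396 - 5239) = -12735 + 1/(-10635) = -12735 - 1/10635 = -135436726/10635 ≈ -12735.)
D(19, (-1 + 5)²) - q/(-32421) = 2*(-1 + 5)² - (-135436726)/(10635*(-32421)) = 2*4² - (-135436726)*(-1)/(10635*32421) = 2*16 - 1*135436726/344797335 = 32 - 135436726/344797335 = 10898077994/344797335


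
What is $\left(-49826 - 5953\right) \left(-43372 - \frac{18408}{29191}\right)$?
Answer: $\frac{70621259768340}{29191} \approx 2.4193 \cdot 10^{9}$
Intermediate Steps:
$\left(-49826 - 5953\right) \left(-43372 - \frac{18408}{29191}\right) = - 55779 \left(-43372 - \frac{18408}{29191}\right) = \left(-55779\right) \left(- \frac{1266090460}{29191}\right) = \frac{70621259768340}{29191}$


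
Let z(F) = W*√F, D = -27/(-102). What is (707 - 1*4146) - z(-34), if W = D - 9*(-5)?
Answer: -3439 - 1539*I*√34/34 ≈ -3439.0 - 263.94*I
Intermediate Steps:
D = 9/34 (D = -27*(-1/102) = 9/34 ≈ 0.26471)
W = 1539/34 (W = 9/34 - 9*(-5) = 9/34 - 1*(-45) = 9/34 + 45 = 1539/34 ≈ 45.265)
z(F) = 1539*√F/34
(707 - 1*4146) - z(-34) = (707 - 1*4146) - 1539*√(-34)/34 = (707 - 4146) - 1539*I*√34/34 = -3439 - 1539*I*√34/34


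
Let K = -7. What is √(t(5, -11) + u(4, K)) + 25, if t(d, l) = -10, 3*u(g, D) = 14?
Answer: 25 + 4*I*√3/3 ≈ 25.0 + 2.3094*I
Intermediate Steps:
u(g, D) = 14/3 (u(g, D) = (⅓)*14 = 14/3)
√(t(5, -11) + u(4, K)) + 25 = √(-10 + 14/3) + 25 = √(-16/3) + 25 = 4*I*√3/3 + 25 = 25 + 4*I*√3/3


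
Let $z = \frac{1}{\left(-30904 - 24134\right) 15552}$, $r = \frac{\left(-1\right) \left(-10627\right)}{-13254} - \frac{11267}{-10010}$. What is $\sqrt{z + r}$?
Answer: $\frac{\sqrt{281347129745284468936070}}{932174202960} \approx 0.56902$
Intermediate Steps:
$r = \frac{10739137}{33168135}$ ($r = 10627 \left(- \frac{1}{13254}\right) - - \frac{11267}{10010} = - \frac{10627}{13254} + \frac{11267}{10010} = \frac{10739137}{33168135} \approx 0.32378$)
$z = - \frac{1}{855950976}$ ($z = \frac{1}{-55038} \cdot \frac{1}{15552} = \left(- \frac{1}{55038}\right) \frac{1}{15552} = - \frac{1}{855950976} \approx -1.1683 \cdot 10^{-9}$)
$\sqrt{z + r} = \sqrt{- \frac{1}{855950976} + \frac{10739137}{33168135}} = \sqrt{\frac{3064058254459859}{9463432508449920}} = \frac{\sqrt{281347129745284468936070}}{932174202960}$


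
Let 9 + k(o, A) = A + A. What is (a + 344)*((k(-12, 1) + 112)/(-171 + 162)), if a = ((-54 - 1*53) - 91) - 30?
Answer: -4060/3 ≈ -1353.3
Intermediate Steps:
k(o, A) = -9 + 2*A (k(o, A) = -9 + (A + A) = -9 + 2*A)
a = -228 (a = ((-54 - 53) - 91) - 30 = (-107 - 91) - 30 = -198 - 30 = -228)
(a + 344)*((k(-12, 1) + 112)/(-171 + 162)) = (-228 + 344)*(((-9 + 2*1) + 112)/(-171 + 162)) = 116*(((-9 + 2) + 112)/(-9)) = 116*((-7 + 112)*(-1/9)) = 116*(105*(-1/9)) = 116*(-35/3) = -4060/3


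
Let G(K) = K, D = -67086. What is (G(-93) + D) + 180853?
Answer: 113674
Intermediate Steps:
(G(-93) + D) + 180853 = (-93 - 67086) + 180853 = -67179 + 180853 = 113674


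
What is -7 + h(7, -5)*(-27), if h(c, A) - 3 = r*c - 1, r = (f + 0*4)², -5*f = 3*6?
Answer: -62761/25 ≈ -2510.4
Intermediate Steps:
f = -18/5 (f = -3*6/5 = -⅕*18 = -18/5 ≈ -3.6000)
r = 324/25 (r = (-18/5 + 0*4)² = (-18/5 + 0)² = (-18/5)² = 324/25 ≈ 12.960)
h(c, A) = 2 + 324*c/25 (h(c, A) = 3 + (324*c/25 - 1) = 3 + (-1 + 324*c/25) = 2 + 324*c/25)
-7 + h(7, -5)*(-27) = -7 + (2 + (324/25)*7)*(-27) = -7 + (2 + 2268/25)*(-27) = -7 + (2318/25)*(-27) = -7 - 62586/25 = -62761/25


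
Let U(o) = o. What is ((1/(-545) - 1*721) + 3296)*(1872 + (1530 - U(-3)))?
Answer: 955697694/109 ≈ 8.7679e+6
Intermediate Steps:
((1/(-545) - 1*721) + 3296)*(1872 + (1530 - U(-3))) = ((1/(-545) - 1*721) + 3296)*(1872 + (1530 - 1*(-3))) = ((-1/545 - 721) + 3296)*(1872 + (1530 + 3)) = (-392946/545 + 3296)*(1872 + 1533) = (1403374/545)*3405 = 955697694/109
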